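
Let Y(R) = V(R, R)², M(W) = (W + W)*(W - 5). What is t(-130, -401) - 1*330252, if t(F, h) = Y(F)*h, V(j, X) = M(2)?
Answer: -387996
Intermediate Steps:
M(W) = 2*W*(-5 + W) (M(W) = (2*W)*(-5 + W) = 2*W*(-5 + W))
V(j, X) = -12 (V(j, X) = 2*2*(-5 + 2) = 2*2*(-3) = -12)
Y(R) = 144 (Y(R) = (-12)² = 144)
t(F, h) = 144*h
t(-130, -401) - 1*330252 = 144*(-401) - 1*330252 = -57744 - 330252 = -387996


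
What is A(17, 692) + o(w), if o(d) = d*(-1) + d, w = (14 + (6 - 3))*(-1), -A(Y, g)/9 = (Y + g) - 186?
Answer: -4707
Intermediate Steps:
A(Y, g) = 1674 - 9*Y - 9*g (A(Y, g) = -9*((Y + g) - 186) = -9*(-186 + Y + g) = 1674 - 9*Y - 9*g)
w = -17 (w = (14 + 3)*(-1) = 17*(-1) = -17)
o(d) = 0 (o(d) = -d + d = 0)
A(17, 692) + o(w) = (1674 - 9*17 - 9*692) + 0 = (1674 - 153 - 6228) + 0 = -4707 + 0 = -4707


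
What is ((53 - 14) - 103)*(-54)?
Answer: 3456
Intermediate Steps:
((53 - 14) - 103)*(-54) = (39 - 103)*(-54) = -64*(-54) = 3456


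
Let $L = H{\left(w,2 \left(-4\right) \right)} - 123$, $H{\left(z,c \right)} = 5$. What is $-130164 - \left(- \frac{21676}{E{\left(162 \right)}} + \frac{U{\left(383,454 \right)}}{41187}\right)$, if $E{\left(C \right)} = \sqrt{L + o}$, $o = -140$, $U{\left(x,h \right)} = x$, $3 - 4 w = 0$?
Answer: $- \frac{5361065051}{41187} - \frac{10838 i \sqrt{258}}{129} \approx -1.3016 \cdot 10^{5} - 1349.5 i$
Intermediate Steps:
$w = \frac{3}{4}$ ($w = \frac{3}{4} - 0 = \frac{3}{4} + 0 = \frac{3}{4} \approx 0.75$)
$L = -118$ ($L = 5 - 123 = -118$)
$E{\left(C \right)} = i \sqrt{258}$ ($E{\left(C \right)} = \sqrt{-118 - 140} = \sqrt{-258} = i \sqrt{258}$)
$-130164 - \left(- \frac{21676}{E{\left(162 \right)}} + \frac{U{\left(383,454 \right)}}{41187}\right) = -130164 - \left(- \frac{21676}{i \sqrt{258}} + \frac{383}{41187}\right) = -130164 - \left(- 21676 \left(- \frac{i \sqrt{258}}{258}\right) + 383 \cdot \frac{1}{41187}\right) = -130164 - \left(\frac{10838 i \sqrt{258}}{129} + \frac{383}{41187}\right) = -130164 - \left(\frac{383}{41187} + \frac{10838 i \sqrt{258}}{129}\right) = - \frac{5361065051}{41187} - \frac{10838 i \sqrt{258}}{129}$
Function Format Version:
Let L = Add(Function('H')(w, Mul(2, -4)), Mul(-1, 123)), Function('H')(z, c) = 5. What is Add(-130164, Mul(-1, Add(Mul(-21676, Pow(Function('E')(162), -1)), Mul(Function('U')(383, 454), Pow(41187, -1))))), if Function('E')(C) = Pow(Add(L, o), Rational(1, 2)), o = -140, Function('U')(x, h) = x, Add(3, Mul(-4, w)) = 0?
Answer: Add(Rational(-5361065051, 41187), Mul(Rational(-10838, 129), I, Pow(258, Rational(1, 2)))) ≈ Add(-1.3016e+5, Mul(-1349.5, I))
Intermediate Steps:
w = Rational(3, 4) (w = Add(Rational(3, 4), Mul(Rational(-1, 4), 0)) = Add(Rational(3, 4), 0) = Rational(3, 4) ≈ 0.75000)
L = -118 (L = Add(5, Mul(-1, 123)) = Add(5, -123) = -118)
Function('E')(C) = Mul(I, Pow(258, Rational(1, 2))) (Function('E')(C) = Pow(Add(-118, -140), Rational(1, 2)) = Pow(-258, Rational(1, 2)) = Mul(I, Pow(258, Rational(1, 2))))
Add(-130164, Mul(-1, Add(Mul(-21676, Pow(Function('E')(162), -1)), Mul(Function('U')(383, 454), Pow(41187, -1))))) = Add(-130164, Mul(-1, Add(Mul(-21676, Pow(Mul(I, Pow(258, Rational(1, 2))), -1)), Mul(383, Pow(41187, -1))))) = Add(-130164, Mul(-1, Add(Mul(-21676, Mul(Rational(-1, 258), I, Pow(258, Rational(1, 2)))), Mul(383, Rational(1, 41187))))) = Add(-130164, Mul(-1, Add(Mul(Rational(10838, 129), I, Pow(258, Rational(1, 2))), Rational(383, 41187)))) = Add(-130164, Mul(-1, Add(Rational(383, 41187), Mul(Rational(10838, 129), I, Pow(258, Rational(1, 2)))))) = Add(-130164, Add(Rational(-383, 41187), Mul(Rational(-10838, 129), I, Pow(258, Rational(1, 2))))) = Add(Rational(-5361065051, 41187), Mul(Rational(-10838, 129), I, Pow(258, Rational(1, 2))))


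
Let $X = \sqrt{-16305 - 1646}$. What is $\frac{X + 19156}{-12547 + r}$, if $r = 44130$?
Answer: $\frac{19156}{31583} + \frac{i \sqrt{17951}}{31583} \approx 0.60653 + 0.0042422 i$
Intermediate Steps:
$X = i \sqrt{17951}$ ($X = \sqrt{-17951} = i \sqrt{17951} \approx 133.98 i$)
$\frac{X + 19156}{-12547 + r} = \frac{i \sqrt{17951} + 19156}{-12547 + 44130} = \frac{19156 + i \sqrt{17951}}{31583} = \left(19156 + i \sqrt{17951}\right) \frac{1}{31583} = \frac{19156}{31583} + \frac{i \sqrt{17951}}{31583}$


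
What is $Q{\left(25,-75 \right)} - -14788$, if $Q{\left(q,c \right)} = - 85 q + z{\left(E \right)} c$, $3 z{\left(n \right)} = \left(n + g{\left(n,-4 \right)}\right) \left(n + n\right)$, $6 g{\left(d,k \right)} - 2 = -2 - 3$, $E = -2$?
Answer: $12413$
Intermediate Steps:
$g{\left(d,k \right)} = - \frac{1}{2}$ ($g{\left(d,k \right)} = \frac{1}{3} + \frac{-2 - 3}{6} = \frac{1}{3} + \frac{1}{6} \left(-5\right) = \frac{1}{3} - \frac{5}{6} = - \frac{1}{2}$)
$z{\left(n \right)} = \frac{2 n \left(- \frac{1}{2} + n\right)}{3}$ ($z{\left(n \right)} = \frac{\left(n - \frac{1}{2}\right) \left(n + n\right)}{3} = \frac{\left(- \frac{1}{2} + n\right) 2 n}{3} = \frac{2 n \left(- \frac{1}{2} + n\right)}{3}$)
$Q{\left(q,c \right)} = - 85 q + \frac{10 c}{3}$ ($Q{\left(q,c \right)} = - 85 q + \frac{1}{3} \left(-2\right) \left(-1 + 2 \left(-2\right)\right) c = - 85 q + \frac{1}{3} \left(-2\right) \left(-1 - 4\right) c = - 85 q + \frac{1}{3} \left(-2\right) \left(-5\right) c = - 85 q + \frac{10 c}{3}$)
$Q{\left(25,-75 \right)} - -14788 = \left(\left(-85\right) 25 + \frac{10}{3} \left(-75\right)\right) - -14788 = \left(-2125 - 250\right) + 14788 = -2375 + 14788 = 12413$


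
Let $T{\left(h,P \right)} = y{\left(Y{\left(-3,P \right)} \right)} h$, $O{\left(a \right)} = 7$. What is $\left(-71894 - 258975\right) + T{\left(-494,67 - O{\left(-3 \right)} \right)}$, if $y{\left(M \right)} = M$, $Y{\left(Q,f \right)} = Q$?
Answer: $-329387$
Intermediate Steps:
$T{\left(h,P \right)} = - 3 h$
$\left(-71894 - 258975\right) + T{\left(-494,67 - O{\left(-3 \right)} \right)} = \left(-71894 - 258975\right) - -1482 = -330869 + 1482 = -329387$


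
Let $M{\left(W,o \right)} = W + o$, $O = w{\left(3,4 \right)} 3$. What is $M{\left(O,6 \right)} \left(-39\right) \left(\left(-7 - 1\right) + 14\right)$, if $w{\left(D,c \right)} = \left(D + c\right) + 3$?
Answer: $-8424$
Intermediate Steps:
$w{\left(D,c \right)} = 3 + D + c$
$O = 30$ ($O = \left(3 + 3 + 4\right) 3 = 10 \cdot 3 = 30$)
$M{\left(O,6 \right)} \left(-39\right) \left(\left(-7 - 1\right) + 14\right) = \left(30 + 6\right) \left(-39\right) \left(\left(-7 - 1\right) + 14\right) = 36 \left(-39\right) \left(-8 + 14\right) = \left(-1404\right) 6 = -8424$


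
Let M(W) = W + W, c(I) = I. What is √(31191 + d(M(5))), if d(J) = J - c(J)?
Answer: √31191 ≈ 176.61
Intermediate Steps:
M(W) = 2*W
d(J) = 0 (d(J) = J - J = 0)
√(31191 + d(M(5))) = √(31191 + 0) = √31191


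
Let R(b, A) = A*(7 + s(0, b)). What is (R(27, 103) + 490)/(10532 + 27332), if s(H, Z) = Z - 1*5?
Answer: 3477/37864 ≈ 0.091829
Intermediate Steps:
s(H, Z) = -5 + Z (s(H, Z) = Z - 5 = -5 + Z)
R(b, A) = A*(2 + b) (R(b, A) = A*(7 + (-5 + b)) = A*(2 + b))
(R(27, 103) + 490)/(10532 + 27332) = (103*(2 + 27) + 490)/(10532 + 27332) = (103*29 + 490)/37864 = (2987 + 490)*(1/37864) = 3477*(1/37864) = 3477/37864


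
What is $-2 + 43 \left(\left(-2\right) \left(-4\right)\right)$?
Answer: $342$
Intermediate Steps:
$-2 + 43 \left(\left(-2\right) \left(-4\right)\right) = -2 + 43 \cdot 8 = -2 + 344 = 342$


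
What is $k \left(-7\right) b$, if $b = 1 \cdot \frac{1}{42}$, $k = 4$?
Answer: $- \frac{2}{3} \approx -0.66667$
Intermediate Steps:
$b = \frac{1}{42}$ ($b = 1 \cdot \frac{1}{42} = \frac{1}{42} \approx 0.02381$)
$k \left(-7\right) b = 4 \left(-7\right) \frac{1}{42} = \left(-28\right) \frac{1}{42} = - \frac{2}{3}$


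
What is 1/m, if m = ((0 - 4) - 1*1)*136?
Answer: -1/680 ≈ -0.0014706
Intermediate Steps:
m = -680 (m = (-4 - 1)*136 = -5*136 = -680)
1/m = 1/(-680) = -1/680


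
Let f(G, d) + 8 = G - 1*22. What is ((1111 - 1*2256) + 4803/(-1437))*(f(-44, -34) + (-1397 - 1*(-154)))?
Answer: 724423752/479 ≈ 1.5124e+6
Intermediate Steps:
f(G, d) = -30 + G (f(G, d) = -8 + (G - 1*22) = -8 + (G - 22) = -8 + (-22 + G) = -30 + G)
((1111 - 1*2256) + 4803/(-1437))*(f(-44, -34) + (-1397 - 1*(-154))) = ((1111 - 1*2256) + 4803/(-1437))*((-30 - 44) + (-1397 - 1*(-154))) = ((1111 - 2256) + 4803*(-1/1437))*(-74 + (-1397 + 154)) = (-1145 - 1601/479)*(-74 - 1243) = -550056/479*(-1317) = 724423752/479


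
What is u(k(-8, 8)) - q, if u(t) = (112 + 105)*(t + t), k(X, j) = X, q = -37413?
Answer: 33941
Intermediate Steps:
u(t) = 434*t (u(t) = 217*(2*t) = 434*t)
u(k(-8, 8)) - q = 434*(-8) - 1*(-37413) = -3472 + 37413 = 33941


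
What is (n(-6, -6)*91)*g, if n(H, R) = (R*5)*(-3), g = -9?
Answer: -73710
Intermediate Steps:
n(H, R) = -15*R (n(H, R) = (5*R)*(-3) = -15*R)
(n(-6, -6)*91)*g = (-15*(-6)*91)*(-9) = (90*91)*(-9) = 8190*(-9) = -73710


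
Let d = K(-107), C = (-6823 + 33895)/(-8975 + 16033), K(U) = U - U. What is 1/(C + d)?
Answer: 3529/13536 ≈ 0.26071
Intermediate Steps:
K(U) = 0
C = 13536/3529 (C = 27072/7058 = 27072*(1/7058) = 13536/3529 ≈ 3.8356)
d = 0
1/(C + d) = 1/(13536/3529 + 0) = 1/(13536/3529) = 3529/13536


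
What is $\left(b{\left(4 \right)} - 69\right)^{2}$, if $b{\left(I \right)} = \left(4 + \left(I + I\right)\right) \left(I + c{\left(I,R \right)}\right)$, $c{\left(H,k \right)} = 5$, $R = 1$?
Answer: $1521$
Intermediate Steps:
$b{\left(I \right)} = \left(4 + 2 I\right) \left(5 + I\right)$ ($b{\left(I \right)} = \left(4 + \left(I + I\right)\right) \left(I + 5\right) = \left(4 + 2 I\right) \left(5 + I\right)$)
$\left(b{\left(4 \right)} - 69\right)^{2} = \left(\left(20 + 2 \cdot 4^{2} + 14 \cdot 4\right) - 69\right)^{2} = \left(\left(20 + 2 \cdot 16 + 56\right) - 69\right)^{2} = \left(\left(20 + 32 + 56\right) - 69\right)^{2} = \left(108 - 69\right)^{2} = 39^{2} = 1521$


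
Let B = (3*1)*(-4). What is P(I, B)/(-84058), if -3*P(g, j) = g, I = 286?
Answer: 11/9699 ≈ 0.0011341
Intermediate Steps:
B = -12 (B = 3*(-4) = -12)
P(g, j) = -g/3
P(I, B)/(-84058) = -⅓*286/(-84058) = -286/3*(-1/84058) = 11/9699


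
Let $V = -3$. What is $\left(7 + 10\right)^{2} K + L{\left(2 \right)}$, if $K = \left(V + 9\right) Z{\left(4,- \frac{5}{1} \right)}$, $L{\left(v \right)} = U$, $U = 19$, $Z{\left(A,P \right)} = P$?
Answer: $-8651$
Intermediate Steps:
$L{\left(v \right)} = 19$
$K = -30$ ($K = \left(-3 + 9\right) \left(- \frac{5}{1}\right) = 6 \left(\left(-5\right) 1\right) = 6 \left(-5\right) = -30$)
$\left(7 + 10\right)^{2} K + L{\left(2 \right)} = \left(7 + 10\right)^{2} \left(-30\right) + 19 = 17^{2} \left(-30\right) + 19 = 289 \left(-30\right) + 19 = -8670 + 19 = -8651$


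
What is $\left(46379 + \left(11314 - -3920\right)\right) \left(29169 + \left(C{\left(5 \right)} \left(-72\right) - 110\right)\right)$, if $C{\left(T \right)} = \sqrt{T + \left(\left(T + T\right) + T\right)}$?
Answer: $1790412167 - 8872272 \sqrt{5} \approx 1.7706 \cdot 10^{9}$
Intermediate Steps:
$C{\left(T \right)} = 2 \sqrt{T}$ ($C{\left(T \right)} = \sqrt{T + \left(2 T + T\right)} = \sqrt{T + 3 T} = \sqrt{4 T} = 2 \sqrt{T}$)
$\left(46379 + \left(11314 - -3920\right)\right) \left(29169 + \left(C{\left(5 \right)} \left(-72\right) - 110\right)\right) = \left(46379 + \left(11314 - -3920\right)\right) \left(29169 + \left(2 \sqrt{5} \left(-72\right) - 110\right)\right) = \left(46379 + \left(11314 + 3920\right)\right) \left(29169 - \left(110 + 144 \sqrt{5}\right)\right) = \left(46379 + 15234\right) \left(29169 - \left(110 + 144 \sqrt{5}\right)\right) = 61613 \left(29059 - 144 \sqrt{5}\right) = 1790412167 - 8872272 \sqrt{5}$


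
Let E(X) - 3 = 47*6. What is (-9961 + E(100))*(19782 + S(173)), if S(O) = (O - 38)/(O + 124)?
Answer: -2105565332/11 ≈ -1.9142e+8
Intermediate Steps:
E(X) = 285 (E(X) = 3 + 47*6 = 3 + 282 = 285)
S(O) = (-38 + O)/(124 + O)
(-9961 + E(100))*(19782 + S(173)) = (-9961 + 285)*(19782 + (-38 + 173)/(124 + 173)) = -9676*(19782 + 135/297) = -9676*(19782 + (1/297)*135) = -9676*(19782 + 5/11) = -9676*217607/11 = -2105565332/11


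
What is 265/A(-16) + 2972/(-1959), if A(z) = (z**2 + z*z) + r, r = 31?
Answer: -121629/118193 ≈ -1.0291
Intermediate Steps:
A(z) = 31 + 2*z**2 (A(z) = (z**2 + z*z) + 31 = (z**2 + z**2) + 31 = 2*z**2 + 31 = 31 + 2*z**2)
265/A(-16) + 2972/(-1959) = 265/(31 + 2*(-16)**2) + 2972/(-1959) = 265/(31 + 2*256) + 2972*(-1/1959) = 265/(31 + 512) - 2972/1959 = 265/543 - 2972/1959 = -121629/118193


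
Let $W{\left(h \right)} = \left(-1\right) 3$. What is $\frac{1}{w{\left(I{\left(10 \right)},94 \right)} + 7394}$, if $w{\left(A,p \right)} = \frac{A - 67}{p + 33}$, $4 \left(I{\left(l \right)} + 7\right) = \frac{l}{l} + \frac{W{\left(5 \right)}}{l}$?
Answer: $\frac{5080}{37558567} \approx 0.00013526$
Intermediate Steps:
$W{\left(h \right)} = -3$
$I{\left(l \right)} = - \frac{27}{4} - \frac{3}{4 l}$ ($I{\left(l \right)} = -7 + \frac{\frac{l}{l} - \frac{3}{l}}{4} = -7 + \frac{1 - \frac{3}{l}}{4} = -7 + \left(\frac{1}{4} - \frac{3}{4 l}\right) = - \frac{27}{4} - \frac{3}{4 l}$)
$w{\left(A,p \right)} = \frac{-67 + A}{33 + p}$
$\frac{1}{w{\left(I{\left(10 \right)},94 \right)} + 7394} = \frac{1}{\frac{-67 + \frac{3 \left(-1 - 90\right)}{4 \cdot 10}}{33 + 94} + 7394} = \frac{1}{\frac{-67 + \frac{3}{4} \cdot \frac{1}{10} \left(-1 - 90\right)}{127} + 7394} = \frac{1}{\frac{-67 + \frac{3}{4} \cdot \frac{1}{10} \left(-91\right)}{127} + 7394} = \frac{1}{\frac{-67 - \frac{273}{40}}{127} + 7394} = \frac{1}{\frac{1}{127} \left(- \frac{2953}{40}\right) + 7394} = \frac{1}{- \frac{2953}{5080} + 7394} = \frac{1}{\frac{37558567}{5080}} = \frac{5080}{37558567}$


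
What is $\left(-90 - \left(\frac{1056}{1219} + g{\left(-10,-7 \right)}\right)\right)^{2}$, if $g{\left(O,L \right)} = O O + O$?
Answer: $\frac{48609666576}{1485961} \approx 32713.0$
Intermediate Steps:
$g{\left(O,L \right)} = O + O^{2}$ ($g{\left(O,L \right)} = O^{2} + O = O + O^{2}$)
$\left(-90 - \left(\frac{1056}{1219} + g{\left(-10,-7 \right)}\right)\right)^{2} = \left(-90 + \left(\left(- \frac{49}{23} + \frac{67}{53}\right) - - 10 \left(1 - 10\right)\right)\right)^{2} = \left(-90 + \left(\left(\left(-49\right) \frac{1}{23} + 67 \cdot \frac{1}{53}\right) - \left(-10\right) \left(-9\right)\right)\right)^{2} = \left(-90 + \left(\left(- \frac{49}{23} + \frac{67}{53}\right) - 90\right)\right)^{2} = \left(-90 - \frac{110766}{1219}\right)^{2} = \left(- \frac{220476}{1219}\right)^{2} = \frac{48609666576}{1485961}$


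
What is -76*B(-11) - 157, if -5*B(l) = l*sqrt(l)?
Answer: -157 - 836*I*sqrt(11)/5 ≈ -157.0 - 554.54*I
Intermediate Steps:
B(l) = -l**(3/2)/5 (B(l) = -l*sqrt(l)/5 = -l**(3/2)/5)
-76*B(-11) - 157 = -(-76)*(-11)**(3/2)/5 - 157 = -(-76)*(-11*I*sqrt(11))/5 - 157 = -836*I*sqrt(11)/5 - 157 = -157 - 836*I*sqrt(11)/5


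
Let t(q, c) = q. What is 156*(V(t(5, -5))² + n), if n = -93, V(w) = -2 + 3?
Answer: -14352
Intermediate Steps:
V(w) = 1
156*(V(t(5, -5))² + n) = 156*(1² - 93) = 156*(1 - 93) = 156*(-92) = -14352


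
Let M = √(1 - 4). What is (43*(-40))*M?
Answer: -1720*I*√3 ≈ -2979.1*I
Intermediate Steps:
M = I*√3 (M = √(-3) = I*√3 ≈ 1.732*I)
(43*(-40))*M = (43*(-40))*(I*√3) = -1720*I*√3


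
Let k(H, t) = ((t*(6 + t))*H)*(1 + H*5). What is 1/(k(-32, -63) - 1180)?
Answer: 1/18269828 ≈ 5.4735e-8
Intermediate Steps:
k(H, t) = H*t*(1 + 5*H)*(6 + t) (k(H, t) = (H*t*(6 + t))*(1 + 5*H) = H*t*(1 + 5*H)*(6 + t))
1/(k(-32, -63) - 1180) = 1/(-32*(-63)*(6 - 63 + 30*(-32) + 5*(-32)*(-63)) - 1180) = 1/(-32*(-63)*(6 - 63 - 960 + 10080) - 1180) = 1/(-32*(-63)*9063 - 1180) = 1/(18271008 - 1180) = 1/18269828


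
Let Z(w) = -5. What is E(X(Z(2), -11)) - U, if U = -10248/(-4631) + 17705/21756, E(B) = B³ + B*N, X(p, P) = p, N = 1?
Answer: -13402712023/100752036 ≈ -133.03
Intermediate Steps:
E(B) = B + B³ (E(B) = B³ + B*1 = B³ + B = B + B³)
U = 304947343/100752036 (U = -10248*(-1/4631) + 17705*(1/21756) = 10248/4631 + 17705/21756 = 304947343/100752036 ≈ 3.0267)
E(X(Z(2), -11)) - U = (-5 + (-5)³) - 1*304947343/100752036 = (-5 - 125) - 304947343/100752036 = -130 - 304947343/100752036 = -13402712023/100752036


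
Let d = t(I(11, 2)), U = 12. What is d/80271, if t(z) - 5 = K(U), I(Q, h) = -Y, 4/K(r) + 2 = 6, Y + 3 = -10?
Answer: 2/26757 ≈ 7.4747e-5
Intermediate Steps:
Y = -13 (Y = -3 - 10 = -13)
K(r) = 1 (K(r) = 4/(-2 + 6) = 4/4 = 4*(¼) = 1)
I(Q, h) = 13 (I(Q, h) = -1*(-13) = 13)
t(z) = 6 (t(z) = 5 + 1 = 6)
d = 6
d/80271 = 6/80271 = 6*(1/80271) = 2/26757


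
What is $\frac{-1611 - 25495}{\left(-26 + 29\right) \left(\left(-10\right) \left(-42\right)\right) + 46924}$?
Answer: $- \frac{13553}{24092} \approx -0.56255$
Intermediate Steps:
$\frac{-1611 - 25495}{\left(-26 + 29\right) \left(\left(-10\right) \left(-42\right)\right) + 46924} = - \frac{27106}{3 \cdot 420 + 46924} = - \frac{27106}{1260 + 46924} = - \frac{27106}{48184} = \left(-27106\right) \frac{1}{48184} = - \frac{13553}{24092}$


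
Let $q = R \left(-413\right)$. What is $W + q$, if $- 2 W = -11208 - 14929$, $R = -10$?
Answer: $\frac{34397}{2} \approx 17199.0$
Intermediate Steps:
$W = \frac{26137}{2}$ ($W = - \frac{-11208 - 14929}{2} = \left(- \frac{1}{2}\right) \left(-26137\right) = \frac{26137}{2} \approx 13069.0$)
$q = 4130$ ($q = \left(-10\right) \left(-413\right) = 4130$)
$W + q = \frac{26137}{2} + 4130 = \frac{34397}{2}$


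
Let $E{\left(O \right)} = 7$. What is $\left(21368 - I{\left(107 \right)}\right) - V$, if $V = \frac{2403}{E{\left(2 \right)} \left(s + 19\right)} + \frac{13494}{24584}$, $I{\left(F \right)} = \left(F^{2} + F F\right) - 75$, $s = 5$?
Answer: $- \frac{36134853}{24584} \approx -1469.9$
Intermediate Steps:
$I{\left(F \right)} = -75 + 2 F^{2}$ ($I{\left(F \right)} = \left(F^{2} + F^{2}\right) - 75 = 2 F^{2} - 75 = -75 + 2 F^{2}$)
$V = \frac{365133}{24584}$ ($V = \frac{2403}{7 \left(5 + 19\right)} + \frac{13494}{24584} = \frac{2403}{7 \cdot 24} + 13494 \cdot \frac{1}{24584} = \frac{2403}{168} + \frac{6747}{12292} = 2403 \cdot \frac{1}{168} + \frac{6747}{12292} = \frac{801}{56} + \frac{6747}{12292} = \frac{365133}{24584} \approx 14.852$)
$\left(21368 - I{\left(107 \right)}\right) - V = \left(21368 - \left(-75 + 2 \cdot 107^{2}\right)\right) - \frac{365133}{24584} = \left(21368 - \left(-75 + 2 \cdot 11449\right)\right) - \frac{365133}{24584} = \left(21368 - \left(-75 + 22898\right)\right) - \frac{365133}{24584} = \left(21368 - 22823\right) - \frac{365133}{24584} = -1455 - \frac{365133}{24584} = - \frac{36134853}{24584}$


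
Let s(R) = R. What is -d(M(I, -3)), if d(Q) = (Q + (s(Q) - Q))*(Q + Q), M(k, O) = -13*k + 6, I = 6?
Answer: -10368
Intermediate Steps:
M(k, O) = 6 - 13*k
d(Q) = 2*Q² (d(Q) = (Q + (Q - Q))*(Q + Q) = (Q + 0)*(2*Q) = Q*(2*Q) = 2*Q²)
-d(M(I, -3)) = -2*(6 - 13*6)² = -2*(6 - 78)² = -2*(-72)² = -2*5184 = -1*10368 = -10368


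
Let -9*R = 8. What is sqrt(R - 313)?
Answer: 5*I*sqrt(113)/3 ≈ 17.717*I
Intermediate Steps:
R = -8/9 (R = -1/9*8 = -8/9 ≈ -0.88889)
sqrt(R - 313) = sqrt(-8/9 - 313) = sqrt(-2825/9) = 5*I*sqrt(113)/3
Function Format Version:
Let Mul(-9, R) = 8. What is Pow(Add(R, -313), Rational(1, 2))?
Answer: Mul(Rational(5, 3), I, Pow(113, Rational(1, 2))) ≈ Mul(17.717, I)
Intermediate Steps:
R = Rational(-8, 9) (R = Mul(Rational(-1, 9), 8) = Rational(-8, 9) ≈ -0.88889)
Pow(Add(R, -313), Rational(1, 2)) = Pow(Add(Rational(-8, 9), -313), Rational(1, 2)) = Pow(Rational(-2825, 9), Rational(1, 2)) = Mul(Rational(5, 3), I, Pow(113, Rational(1, 2)))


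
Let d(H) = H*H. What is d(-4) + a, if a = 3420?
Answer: 3436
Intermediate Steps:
d(H) = H²
d(-4) + a = (-4)² + 3420 = 16 + 3420 = 3436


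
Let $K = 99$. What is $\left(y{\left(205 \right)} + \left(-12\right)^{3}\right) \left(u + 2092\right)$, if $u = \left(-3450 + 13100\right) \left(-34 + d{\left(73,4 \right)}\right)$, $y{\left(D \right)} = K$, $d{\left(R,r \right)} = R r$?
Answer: $-4059129168$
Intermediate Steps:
$y{\left(D \right)} = 99$
$u = 2489700$ ($u = \left(-3450 + 13100\right) \left(-34 + 73 \cdot 4\right) = 9650 \left(-34 + 292\right) = 9650 \cdot 258 = 2489700$)
$\left(y{\left(205 \right)} + \left(-12\right)^{3}\right) \left(u + 2092\right) = \left(99 + \left(-12\right)^{3}\right) \left(2489700 + 2092\right) = \left(99 - 1728\right) 2491792 = \left(-1629\right) 2491792 = -4059129168$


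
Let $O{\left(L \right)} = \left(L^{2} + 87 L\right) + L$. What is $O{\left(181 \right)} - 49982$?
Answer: $-1293$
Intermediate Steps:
$O{\left(L \right)} = L^{2} + 88 L$
$O{\left(181 \right)} - 49982 = 181 \left(88 + 181\right) - 49982 = 181 \cdot 269 - 49982 = 48689 - 49982 = -1293$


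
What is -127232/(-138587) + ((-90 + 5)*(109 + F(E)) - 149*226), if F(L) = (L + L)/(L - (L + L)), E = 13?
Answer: -5927100171/138587 ≈ -42768.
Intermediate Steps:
F(L) = -2 (F(L) = (2*L)/(L - 2*L) = (2*L)/((-L)) = (2*L)*(-1/L) = -2)
-127232/(-138587) + ((-90 + 5)*(109 + F(E)) - 149*226) = -127232/(-138587) + ((-90 + 5)*(109 - 2) - 149*226) = -127232*(-1/138587) + (-85*107 - 33674) = 127232/138587 + (-9095 - 33674) = 127232/138587 - 42769 = -5927100171/138587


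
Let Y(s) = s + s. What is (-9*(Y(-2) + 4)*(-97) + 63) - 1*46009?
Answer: -45946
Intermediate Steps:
Y(s) = 2*s
(-9*(Y(-2) + 4)*(-97) + 63) - 1*46009 = (-9*(2*(-2) + 4)*(-97) + 63) - 1*46009 = (-9*(-4 + 4)*(-97) + 63) - 46009 = (-9*0*(-97) + 63) - 46009 = (0*(-97) + 63) - 46009 = (0 + 63) - 46009 = 63 - 46009 = -45946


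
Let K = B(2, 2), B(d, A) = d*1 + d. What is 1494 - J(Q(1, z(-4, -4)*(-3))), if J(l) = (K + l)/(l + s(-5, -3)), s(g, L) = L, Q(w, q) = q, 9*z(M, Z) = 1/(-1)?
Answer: 11965/8 ≈ 1495.6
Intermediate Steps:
B(d, A) = 2*d (B(d, A) = d + d = 2*d)
z(M, Z) = -⅑ (z(M, Z) = (⅑)/(-1) = (⅑)*(-1) = -⅑)
K = 4 (K = 2*2 = 4)
J(l) = (4 + l)/(-3 + l) (J(l) = (4 + l)/(l - 3) = (4 + l)/(-3 + l))
1494 - J(Q(1, z(-4, -4)*(-3))) = 1494 - (4 - ⅑*(-3))/(-3 - ⅑*(-3)) = 1494 - (4 + ⅓)/(-3 + ⅓) = 1494 - 13/((-8/3)*3) = 1494 - (-3)*13/(8*3) = 1494 - 1*(-13/8) = 1494 + 13/8 = 11965/8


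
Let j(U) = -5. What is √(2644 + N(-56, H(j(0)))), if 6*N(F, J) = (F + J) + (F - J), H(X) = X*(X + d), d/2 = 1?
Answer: 2*√5907/3 ≈ 51.238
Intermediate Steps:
d = 2 (d = 2*1 = 2)
H(X) = X*(2 + X) (H(X) = X*(X + 2) = X*(2 + X))
N(F, J) = F/3 (N(F, J) = ((F + J) + (F - J))/6 = (2*F)/6 = F/3)
√(2644 + N(-56, H(j(0)))) = √(2644 + (⅓)*(-56)) = √(2644 - 56/3) = √(7876/3) = 2*√5907/3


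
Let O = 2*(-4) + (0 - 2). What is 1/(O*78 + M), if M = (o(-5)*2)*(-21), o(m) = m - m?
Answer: -1/780 ≈ -0.0012821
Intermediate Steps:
O = -10 (O = -8 - 2 = -10)
o(m) = 0
M = 0 (M = (0*2)*(-21) = 0*(-21) = 0)
1/(O*78 + M) = 1/(-10*78 + 0) = 1/(-780 + 0) = 1/(-780) = -1/780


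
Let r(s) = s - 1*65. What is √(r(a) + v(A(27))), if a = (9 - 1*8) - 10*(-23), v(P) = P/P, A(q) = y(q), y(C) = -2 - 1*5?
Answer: √167 ≈ 12.923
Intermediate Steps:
y(C) = -7 (y(C) = -2 - 5 = -7)
A(q) = -7
v(P) = 1
a = 231 (a = (9 - 8) + 230 = 1 + 230 = 231)
r(s) = -65 + s (r(s) = s - 65 = -65 + s)
√(r(a) + v(A(27))) = √((-65 + 231) + 1) = √(166 + 1) = √167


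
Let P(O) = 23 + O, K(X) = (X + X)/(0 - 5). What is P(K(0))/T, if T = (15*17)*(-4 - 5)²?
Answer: 23/20655 ≈ 0.0011135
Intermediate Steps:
K(X) = -2*X/5 (K(X) = (2*X)/(-5) = (2*X)*(-⅕) = -2*X/5)
T = 20655 (T = 255*(-9)² = 255*81 = 20655)
P(K(0))/T = (23 - ⅖*0)/20655 = (23 + 0)*(1/20655) = 23*(1/20655) = 23/20655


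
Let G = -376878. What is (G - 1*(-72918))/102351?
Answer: -101320/34117 ≈ -2.9698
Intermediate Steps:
(G - 1*(-72918))/102351 = (-376878 - 1*(-72918))/102351 = (-376878 + 72918)*(1/102351) = -303960*1/102351 = -101320/34117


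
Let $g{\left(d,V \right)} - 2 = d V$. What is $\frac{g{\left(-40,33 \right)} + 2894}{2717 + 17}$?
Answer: $\frac{788}{1367} \approx 0.57644$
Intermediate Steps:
$g{\left(d,V \right)} = 2 + V d$ ($g{\left(d,V \right)} = 2 + d V = 2 + V d$)
$\frac{g{\left(-40,33 \right)} + 2894}{2717 + 17} = \frac{\left(2 + 33 \left(-40\right)\right) + 2894}{2717 + 17} = \frac{\left(2 - 1320\right) + 2894}{2734} = \left(-1318 + 2894\right) \frac{1}{2734} = 1576 \cdot \frac{1}{2734} = \frac{788}{1367}$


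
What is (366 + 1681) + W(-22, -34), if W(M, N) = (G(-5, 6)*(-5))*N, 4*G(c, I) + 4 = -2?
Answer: 1792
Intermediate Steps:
G(c, I) = -3/2 (G(c, I) = -1 + (1/4)*(-2) = -1 - 1/2 = -3/2)
W(M, N) = 15*N/2 (W(M, N) = (-3/2*(-5))*N = 15*N/2)
(366 + 1681) + W(-22, -34) = (366 + 1681) + (15/2)*(-34) = 2047 - 255 = 1792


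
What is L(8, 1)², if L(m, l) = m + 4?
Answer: 144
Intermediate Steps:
L(m, l) = 4 + m
L(8, 1)² = (4 + 8)² = 12² = 144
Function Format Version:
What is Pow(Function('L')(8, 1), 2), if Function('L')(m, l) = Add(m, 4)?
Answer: 144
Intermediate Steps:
Function('L')(m, l) = Add(4, m)
Pow(Function('L')(8, 1), 2) = Pow(Add(4, 8), 2) = Pow(12, 2) = 144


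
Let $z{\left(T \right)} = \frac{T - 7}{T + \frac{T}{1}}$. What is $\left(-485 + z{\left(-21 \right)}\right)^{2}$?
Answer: $\frac{2111209}{9} \approx 2.3458 \cdot 10^{5}$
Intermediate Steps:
$z{\left(T \right)} = \frac{-7 + T}{2 T}$ ($z{\left(T \right)} = \frac{-7 + T}{T + T 1} = \frac{-7 + T}{T + T} = \frac{-7 + T}{2 T}$)
$\left(-485 + z{\left(-21 \right)}\right)^{2} = \left(-485 + \frac{-7 - 21}{2 \left(-21\right)}\right)^{2} = \left(-485 + \frac{1}{2} \left(- \frac{1}{21}\right) \left(-28\right)\right)^{2} = \left(-485 + \frac{2}{3}\right)^{2} = \left(- \frac{1453}{3}\right)^{2} = \frac{2111209}{9}$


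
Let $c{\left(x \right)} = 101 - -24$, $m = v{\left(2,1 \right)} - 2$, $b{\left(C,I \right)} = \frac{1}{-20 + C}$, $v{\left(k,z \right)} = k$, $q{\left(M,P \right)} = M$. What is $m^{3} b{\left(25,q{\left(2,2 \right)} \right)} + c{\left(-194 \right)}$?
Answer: $125$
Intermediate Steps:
$m = 0$ ($m = 2 - 2 = 0$)
$c{\left(x \right)} = 125$ ($c{\left(x \right)} = 101 + 24 = 125$)
$m^{3} b{\left(25,q{\left(2,2 \right)} \right)} + c{\left(-194 \right)} = \frac{0^{3}}{-20 + 25} + 125 = \frac{0}{5} + 125 = 0 \cdot \frac{1}{5} + 125 = 0 + 125 = 125$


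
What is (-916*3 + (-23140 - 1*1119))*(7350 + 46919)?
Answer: -1465642883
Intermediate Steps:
(-916*3 + (-23140 - 1*1119))*(7350 + 46919) = (-2748 + (-23140 - 1119))*54269 = (-2748 - 24259)*54269 = -27007*54269 = -1465642883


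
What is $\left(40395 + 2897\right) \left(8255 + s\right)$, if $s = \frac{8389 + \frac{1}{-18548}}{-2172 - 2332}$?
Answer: $\frac{7462119586294347}{20885048} \approx 3.5729 \cdot 10^{8}$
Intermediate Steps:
$s = - \frac{155599171}{83540192}$ ($s = \frac{8389 - \frac{1}{18548}}{-4504} = \frac{155599171}{18548} \left(- \frac{1}{4504}\right) = - \frac{155599171}{83540192} \approx -1.8626$)
$\left(40395 + 2897\right) \left(8255 + s\right) = \left(40395 + 2897\right) \left(8255 - \frac{155599171}{83540192}\right) = 43292 \cdot \frac{689468685789}{83540192} = \frac{7462119586294347}{20885048}$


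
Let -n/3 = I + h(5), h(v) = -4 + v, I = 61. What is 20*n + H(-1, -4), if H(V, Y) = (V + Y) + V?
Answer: -3726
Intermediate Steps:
H(V, Y) = Y + 2*V
n = -186 (n = -3*(61 + (-4 + 5)) = -3*(61 + 1) = -3*62 = -186)
20*n + H(-1, -4) = 20*(-186) + (-4 + 2*(-1)) = -3720 + (-4 - 2) = -3720 - 6 = -3726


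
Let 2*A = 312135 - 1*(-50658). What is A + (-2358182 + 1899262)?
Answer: -555047/2 ≈ -2.7752e+5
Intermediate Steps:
A = 362793/2 (A = (312135 - 1*(-50658))/2 = (312135 + 50658)/2 = (½)*362793 = 362793/2 ≈ 1.8140e+5)
A + (-2358182 + 1899262) = 362793/2 + (-2358182 + 1899262) = 362793/2 - 458920 = -555047/2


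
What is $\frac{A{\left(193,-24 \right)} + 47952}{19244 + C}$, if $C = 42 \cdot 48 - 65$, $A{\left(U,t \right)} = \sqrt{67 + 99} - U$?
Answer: $\frac{47759}{21195} + \frac{\sqrt{166}}{21195} \approx 2.2539$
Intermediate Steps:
$A{\left(U,t \right)} = \sqrt{166} - U$
$C = 1951$ ($C = 2016 - 65 = 1951$)
$\frac{A{\left(193,-24 \right)} + 47952}{19244 + C} = \frac{\left(\sqrt{166} - 193\right) + 47952}{19244 + 1951} = \frac{\left(\sqrt{166} - 193\right) + 47952}{21195} = \left(\left(-193 + \sqrt{166}\right) + 47952\right) \frac{1}{21195} = \left(47759 + \sqrt{166}\right) \frac{1}{21195} = \frac{47759}{21195} + \frac{\sqrt{166}}{21195}$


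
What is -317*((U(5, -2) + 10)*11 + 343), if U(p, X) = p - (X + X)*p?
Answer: -230776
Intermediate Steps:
U(p, X) = p - 2*X*p
-317*((U(5, -2) + 10)*11 + 343) = -317*((5*(1 - 2*(-2)) + 10)*11 + 343) = -317*((5*(1 + 4) + 10)*11 + 343) = -317*((5*5 + 10)*11 + 343) = -317*((25 + 10)*11 + 343) = -317*(35*11 + 343) = -317*(385 + 343) = -317*728 = -230776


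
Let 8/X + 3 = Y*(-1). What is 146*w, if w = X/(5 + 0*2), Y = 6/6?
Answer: -292/5 ≈ -58.400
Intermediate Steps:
Y = 1 (Y = 6*(⅙) = 1)
X = -2 (X = 8/(-3 + 1*(-1)) = 8/(-3 - 1) = 8/(-4) = 8*(-¼) = -2)
w = -⅖ (w = -2/(5 + 0*2) = -2/(5 + 0) = -2/5 = -2*⅕ = -⅖ ≈ -0.40000)
146*w = 146*(-⅖) = -292/5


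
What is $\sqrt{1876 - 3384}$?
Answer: $2 i \sqrt{377} \approx 38.833 i$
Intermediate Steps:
$\sqrt{1876 - 3384} = \sqrt{-1508} = 2 i \sqrt{377}$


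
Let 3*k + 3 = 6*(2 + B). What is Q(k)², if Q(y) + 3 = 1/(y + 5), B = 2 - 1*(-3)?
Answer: 2809/324 ≈ 8.6698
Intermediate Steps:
B = 5 (B = 2 + 3 = 5)
k = 13 (k = -1 + (6*(2 + 5))/3 = -1 + (6*7)/3 = -1 + (⅓)*42 = -1 + 14 = 13)
Q(y) = -3 + 1/(5 + y) (Q(y) = -3 + 1/(y + 5) = -3 + 1/(5 + y))
Q(k)² = ((-14 - 3*13)/(5 + 13))² = ((-14 - 39)/18)² = ((1/18)*(-53))² = (-53/18)² = 2809/324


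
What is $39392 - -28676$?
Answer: $68068$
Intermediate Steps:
$39392 - -28676 = 39392 + 28676 = 68068$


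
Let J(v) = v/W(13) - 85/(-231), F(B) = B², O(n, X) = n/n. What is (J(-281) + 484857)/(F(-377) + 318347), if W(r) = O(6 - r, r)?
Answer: 111937141/106369956 ≈ 1.0523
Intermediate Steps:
O(n, X) = 1
W(r) = 1
J(v) = 85/231 + v (J(v) = v/1 - 85/(-231) = v*1 - 85*(-1/231) = v + 85/231 = 85/231 + v)
(J(-281) + 484857)/(F(-377) + 318347) = ((85/231 - 281) + 484857)/((-377)² + 318347) = (-64826/231 + 484857)/(142129 + 318347) = (111937141/231)/460476 = (111937141/231)*(1/460476) = 111937141/106369956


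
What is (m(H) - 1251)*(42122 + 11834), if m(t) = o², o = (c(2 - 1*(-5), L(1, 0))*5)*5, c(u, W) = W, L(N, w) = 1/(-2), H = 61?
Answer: -59068331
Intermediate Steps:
L(N, w) = -½
o = -25/2 (o = -½*5*5 = -5/2*5 = -25/2 ≈ -12.500)
m(t) = 625/4 (m(t) = (-25/2)² = 625/4)
(m(H) - 1251)*(42122 + 11834) = (625/4 - 1251)*(42122 + 11834) = -4379/4*53956 = -59068331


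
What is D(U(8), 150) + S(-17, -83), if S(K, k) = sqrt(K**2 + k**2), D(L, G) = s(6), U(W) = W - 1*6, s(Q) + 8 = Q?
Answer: -2 + sqrt(7178) ≈ 82.723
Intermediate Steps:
s(Q) = -8 + Q
U(W) = -6 + W (U(W) = W - 6 = -6 + W)
D(L, G) = -2 (D(L, G) = -8 + 6 = -2)
D(U(8), 150) + S(-17, -83) = -2 + sqrt((-17)**2 + (-83)**2) = -2 + sqrt(289 + 6889) = -2 + sqrt(7178)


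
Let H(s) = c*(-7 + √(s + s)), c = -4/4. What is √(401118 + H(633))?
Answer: √(401125 - √1266) ≈ 633.32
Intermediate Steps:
c = -1 (c = -4*¼ = -1)
H(s) = 7 - √2*√s (H(s) = -(-7 + √(s + s)) = -(-7 + √(2*s)) = -(-7 + √2*√s) = 7 - √2*√s)
√(401118 + H(633)) = √(401118 + (7 - √2*√633)) = √(401118 + (7 - √1266)) = √(401125 - √1266)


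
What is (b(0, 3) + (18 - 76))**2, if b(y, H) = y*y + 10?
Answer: 2304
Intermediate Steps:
b(y, H) = 10 + y**2 (b(y, H) = y**2 + 10 = 10 + y**2)
(b(0, 3) + (18 - 76))**2 = ((10 + 0**2) + (18 - 76))**2 = ((10 + 0) - 58)**2 = (10 - 58)**2 = (-48)**2 = 2304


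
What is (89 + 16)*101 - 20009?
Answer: -9404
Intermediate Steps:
(89 + 16)*101 - 20009 = 105*101 - 20009 = 10605 - 20009 = -9404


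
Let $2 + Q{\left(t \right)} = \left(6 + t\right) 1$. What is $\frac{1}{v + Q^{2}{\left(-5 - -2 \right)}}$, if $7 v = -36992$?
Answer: $- \frac{7}{36985} \approx -0.00018927$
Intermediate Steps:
$Q{\left(t \right)} = 4 + t$ ($Q{\left(t \right)} = -2 + \left(6 + t\right) 1 = -2 + \left(6 + t\right) = 4 + t$)
$v = - \frac{36992}{7}$ ($v = \frac{1}{7} \left(-36992\right) = - \frac{36992}{7} \approx -5284.6$)
$\frac{1}{v + Q^{2}{\left(-5 - -2 \right)}} = \frac{1}{- \frac{36992}{7} + \left(4 - 3\right)^{2}} = \frac{1}{- \frac{36992}{7} + 1^{2}} = \frac{1}{- \frac{36992}{7} + 1} = \frac{1}{- \frac{36985}{7}} = - \frac{7}{36985}$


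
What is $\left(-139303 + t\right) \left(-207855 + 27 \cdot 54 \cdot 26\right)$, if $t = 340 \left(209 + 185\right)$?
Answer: $908026821$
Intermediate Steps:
$t = 133960$ ($t = 340 \cdot 394 = 133960$)
$\left(-139303 + t\right) \left(-207855 + 27 \cdot 54 \cdot 26\right) = \left(-139303 + 133960\right) \left(-207855 + 27 \cdot 54 \cdot 26\right) = - 5343 \left(-207855 + 1458 \cdot 26\right) = - 5343 \left(-207855 + 37908\right) = \left(-5343\right) \left(-169947\right) = 908026821$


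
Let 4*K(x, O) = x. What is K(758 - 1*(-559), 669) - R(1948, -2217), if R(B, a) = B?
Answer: -6475/4 ≈ -1618.8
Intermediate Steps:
K(x, O) = x/4
K(758 - 1*(-559), 669) - R(1948, -2217) = (758 - 1*(-559))/4 - 1*1948 = (758 + 559)/4 - 1948 = (¼)*1317 - 1948 = 1317/4 - 1948 = -6475/4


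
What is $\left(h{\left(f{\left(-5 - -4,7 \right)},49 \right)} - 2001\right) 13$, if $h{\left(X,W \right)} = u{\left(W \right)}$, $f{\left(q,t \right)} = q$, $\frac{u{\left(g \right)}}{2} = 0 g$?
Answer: $-26013$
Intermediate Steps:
$u{\left(g \right)} = 0$ ($u{\left(g \right)} = 2 \cdot 0 g = 2 \cdot 0 = 0$)
$h{\left(X,W \right)} = 0$
$\left(h{\left(f{\left(-5 - -4,7 \right)},49 \right)} - 2001\right) 13 = \left(0 - 2001\right) 13 = \left(-2001\right) 13 = -26013$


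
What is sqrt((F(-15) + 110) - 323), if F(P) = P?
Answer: 2*I*sqrt(57) ≈ 15.1*I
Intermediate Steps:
sqrt((F(-15) + 110) - 323) = sqrt((-15 + 110) - 323) = sqrt(95 - 323) = sqrt(-228) = 2*I*sqrt(57)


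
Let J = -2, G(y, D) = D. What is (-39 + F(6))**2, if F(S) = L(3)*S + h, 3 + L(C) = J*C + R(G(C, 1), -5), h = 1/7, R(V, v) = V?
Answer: 369664/49 ≈ 7544.2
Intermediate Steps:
h = 1/7 ≈ 0.14286
L(C) = -2 - 2*C (L(C) = -3 + (-2*C + 1) = -3 + (1 - 2*C) = -2 - 2*C)
F(S) = 1/7 - 8*S (F(S) = (-2 - 2*3)*S + 1/7 = (-2 - 6)*S + 1/7 = -8*S + 1/7 = 1/7 - 8*S)
(-39 + F(6))**2 = (-39 + (1/7 - 8*6))**2 = (-39 + (1/7 - 48))**2 = (-39 - 335/7)**2 = (-608/7)**2 = 369664/49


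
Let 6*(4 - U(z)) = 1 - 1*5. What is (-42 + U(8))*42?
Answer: -1568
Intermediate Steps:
U(z) = 14/3 (U(z) = 4 - (1 - 1*5)/6 = 4 - (1 - 5)/6 = 4 - ⅙*(-4) = 4 + ⅔ = 14/3)
(-42 + U(8))*42 = (-42 + 14/3)*42 = -112/3*42 = -1568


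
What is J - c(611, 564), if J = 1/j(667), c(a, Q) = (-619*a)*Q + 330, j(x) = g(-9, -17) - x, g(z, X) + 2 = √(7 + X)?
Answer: 95471166812097/447571 - I*√10/447571 ≈ 2.1331e+8 - 7.0654e-6*I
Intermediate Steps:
g(z, X) = -2 + √(7 + X)
j(x) = -2 - x + I*√10 (j(x) = (-2 + √(7 - 17)) - x = (-2 + √(-10)) - x = (-2 + I*√10) - x = -2 - x + I*√10)
c(a, Q) = 330 - 619*Q*a (c(a, Q) = -619*Q*a + 330 = 330 - 619*Q*a)
J = 1/(-669 + I*√10) (J = 1/(-2 - 1*667 + I*√10) = 1/(-2 - 667 + I*√10) = 1/(-669 + I*√10) ≈ -0.0014947 - 7.065e-6*I)
J - c(611, 564) = (-669/447571 - I*√10/447571) - (330 - 619*564*611) = (-669/447571 - I*√10/447571) - (330 - 213309876) = (-669/447571 - I*√10/447571) - 1*(-213309546) = (-669/447571 - I*√10/447571) + 213309546 = 95471166812097/447571 - I*√10/447571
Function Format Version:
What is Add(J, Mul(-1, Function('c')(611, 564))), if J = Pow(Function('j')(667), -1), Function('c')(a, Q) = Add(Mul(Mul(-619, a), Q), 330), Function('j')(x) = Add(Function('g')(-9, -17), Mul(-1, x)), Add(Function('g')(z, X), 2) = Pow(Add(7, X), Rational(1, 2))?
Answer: Add(Rational(95471166812097, 447571), Mul(Rational(-1, 447571), I, Pow(10, Rational(1, 2)))) ≈ Add(2.1331e+8, Mul(-7.0654e-6, I))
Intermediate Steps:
Function('g')(z, X) = Add(-2, Pow(Add(7, X), Rational(1, 2)))
Function('j')(x) = Add(-2, Mul(-1, x), Mul(I, Pow(10, Rational(1, 2)))) (Function('j')(x) = Add(Add(-2, Pow(Add(7, -17), Rational(1, 2))), Mul(-1, x)) = Add(Add(-2, Pow(-10, Rational(1, 2))), Mul(-1, x)) = Add(Add(-2, Mul(I, Pow(10, Rational(1, 2)))), Mul(-1, x)) = Add(-2, Mul(-1, x), Mul(I, Pow(10, Rational(1, 2)))))
Function('c')(a, Q) = Add(330, Mul(-619, Q, a)) (Function('c')(a, Q) = Add(Mul(-619, Q, a), 330) = Add(330, Mul(-619, Q, a)))
J = Pow(Add(-669, Mul(I, Pow(10, Rational(1, 2)))), -1) (J = Pow(Add(-2, Mul(-1, 667), Mul(I, Pow(10, Rational(1, 2)))), -1) = Pow(Add(-2, -667, Mul(I, Pow(10, Rational(1, 2)))), -1) = Pow(Add(-669, Mul(I, Pow(10, Rational(1, 2)))), -1) ≈ Add(-0.0014947, Mul(-7.065e-6, I)))
Add(J, Mul(-1, Function('c')(611, 564))) = Add(Add(Rational(-669, 447571), Mul(Rational(-1, 447571), I, Pow(10, Rational(1, 2)))), Mul(-1, Add(330, Mul(-619, 564, 611)))) = Add(Add(Rational(-669, 447571), Mul(Rational(-1, 447571), I, Pow(10, Rational(1, 2)))), Mul(-1, Add(330, -213309876))) = Add(Add(Rational(-669, 447571), Mul(Rational(-1, 447571), I, Pow(10, Rational(1, 2)))), Mul(-1, -213309546)) = Add(Add(Rational(-669, 447571), Mul(Rational(-1, 447571), I, Pow(10, Rational(1, 2)))), 213309546) = Add(Rational(95471166812097, 447571), Mul(Rational(-1, 447571), I, Pow(10, Rational(1, 2))))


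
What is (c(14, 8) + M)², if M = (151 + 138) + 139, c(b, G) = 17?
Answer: 198025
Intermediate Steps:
M = 428 (M = 289 + 139 = 428)
(c(14, 8) + M)² = (17 + 428)² = 445² = 198025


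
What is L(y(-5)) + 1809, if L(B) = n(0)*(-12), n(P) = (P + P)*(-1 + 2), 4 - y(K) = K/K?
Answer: 1809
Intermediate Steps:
y(K) = 3 (y(K) = 4 - K/K = 4 - 1*1 = 4 - 1 = 3)
n(P) = 2*P (n(P) = (2*P)*1 = 2*P)
L(B) = 0 (L(B) = (2*0)*(-12) = 0*(-12) = 0)
L(y(-5)) + 1809 = 0 + 1809 = 1809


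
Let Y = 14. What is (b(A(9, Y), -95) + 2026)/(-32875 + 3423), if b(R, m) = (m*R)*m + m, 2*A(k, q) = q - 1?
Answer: -121187/58904 ≈ -2.0574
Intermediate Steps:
A(k, q) = -½ + q/2 (A(k, q) = (q - 1)/2 = (-1 + q)/2 = -½ + q/2)
b(R, m) = m + R*m² (b(R, m) = (R*m)*m + m = R*m² + m = m + R*m²)
(b(A(9, Y), -95) + 2026)/(-32875 + 3423) = (-95*(1 + (-½ + (½)*14)*(-95)) + 2026)/(-32875 + 3423) = (-95*(1 + (-½ + 7)*(-95)) + 2026)/(-29452) = (-95*(1 + (13/2)*(-95)) + 2026)*(-1/29452) = (-95*(1 - 1235/2) + 2026)*(-1/29452) = (-95*(-1233/2) + 2026)*(-1/29452) = (117135/2 + 2026)*(-1/29452) = (121187/2)*(-1/29452) = -121187/58904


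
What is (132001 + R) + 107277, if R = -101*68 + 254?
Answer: 232664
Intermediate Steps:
R = -6614 (R = -6868 + 254 = -6614)
(132001 + R) + 107277 = (132001 - 6614) + 107277 = 125387 + 107277 = 232664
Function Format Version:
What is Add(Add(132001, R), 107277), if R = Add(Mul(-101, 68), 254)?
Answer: 232664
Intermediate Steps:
R = -6614 (R = Add(-6868, 254) = -6614)
Add(Add(132001, R), 107277) = Add(Add(132001, -6614), 107277) = Add(125387, 107277) = 232664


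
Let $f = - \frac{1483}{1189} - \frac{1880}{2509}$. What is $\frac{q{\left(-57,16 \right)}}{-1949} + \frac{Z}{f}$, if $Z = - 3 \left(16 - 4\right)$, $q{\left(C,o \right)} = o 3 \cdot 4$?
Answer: $\frac{69389910300}{3869523161} \approx 17.932$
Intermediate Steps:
$q{\left(C,o \right)} = 12 o$ ($q{\left(C,o \right)} = 3 o 4 = 12 o$)
$Z = -36$ ($Z = \left(-3\right) 12 = -36$)
$f = - \frac{5956167}{2983201}$ ($f = \left(-1483\right) \frac{1}{1189} - \frac{1880}{2509} = - \frac{1483}{1189} - \frac{1880}{2509} = - \frac{5956167}{2983201} \approx -1.9966$)
$\frac{q{\left(-57,16 \right)}}{-1949} + \frac{Z}{f} = \frac{12 \cdot 16}{-1949} - \frac{36}{- \frac{5956167}{2983201}} = 192 \left(- \frac{1}{1949}\right) - - \frac{35798412}{1985389} = - \frac{192}{1949} + \frac{35798412}{1985389} = \frac{69389910300}{3869523161}$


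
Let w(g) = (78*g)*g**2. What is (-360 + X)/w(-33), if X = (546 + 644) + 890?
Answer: -860/1401543 ≈ -0.00061361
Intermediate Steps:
w(g) = 78*g**3
X = 2080 (X = 1190 + 890 = 2080)
(-360 + X)/w(-33) = (-360 + 2080)/((78*(-33)**3)) = 1720/((78*(-35937))) = 1720/(-2803086) = 1720*(-1/2803086) = -860/1401543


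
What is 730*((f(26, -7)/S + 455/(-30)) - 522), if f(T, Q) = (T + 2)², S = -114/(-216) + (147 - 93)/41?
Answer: -95584375/1167 ≈ -81906.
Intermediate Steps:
S = 2723/1476 (S = -114*(-1/216) + 54*(1/41) = 19/36 + 54/41 = 2723/1476 ≈ 1.8449)
f(T, Q) = (2 + T)²
730*((f(26, -7)/S + 455/(-30)) - 522) = 730*(((2 + 26)²/(2723/1476) + 455/(-30)) - 522) = 730*((28²*(1476/2723) + 455*(-1/30)) - 522) = 730*((784*(1476/2723) - 91/6) - 522) = 730*((165312/389 - 91/6) - 522) = 730*(956473/2334 - 522) = 730*(-261875/2334) = -95584375/1167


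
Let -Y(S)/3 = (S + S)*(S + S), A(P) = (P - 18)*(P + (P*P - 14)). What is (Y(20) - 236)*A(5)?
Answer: 1047488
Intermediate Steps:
A(P) = (-18 + P)*(-14 + P + P²) (A(P) = (-18 + P)*(P + (P² - 14)) = (-18 + P)*(P + (-14 + P²)) = (-18 + P)*(-14 + P + P²))
Y(S) = -12*S² (Y(S) = -3*(S + S)*(S + S) = -3*2*S*2*S = -12*S²)
(Y(20) - 236)*A(5) = (-12*20² - 236)*(252 + 5³ - 32*5 - 17*5²) = (-12*400 - 236)*(252 + 125 - 160 - 17*25) = (-4800 - 236)*(252 + 125 - 160 - 425) = -5036*(-208) = 1047488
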